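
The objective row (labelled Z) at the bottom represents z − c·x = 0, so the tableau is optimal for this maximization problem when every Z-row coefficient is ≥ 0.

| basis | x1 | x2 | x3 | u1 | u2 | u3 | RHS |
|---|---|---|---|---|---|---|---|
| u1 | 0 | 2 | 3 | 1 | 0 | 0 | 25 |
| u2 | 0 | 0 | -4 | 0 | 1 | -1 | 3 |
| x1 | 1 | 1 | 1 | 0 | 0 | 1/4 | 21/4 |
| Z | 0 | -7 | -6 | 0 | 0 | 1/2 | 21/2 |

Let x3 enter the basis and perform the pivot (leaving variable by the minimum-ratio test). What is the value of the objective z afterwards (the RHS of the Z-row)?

42

Ratio test on column x3 — row 1: 25/3 = 25/3; row 2: entry -4 ≤ 0; row 3: (21/4)/1 = 21/4. Minimum is 21/4 at row 3 (x1 leaves); pivot element 1.
Pivot on row 3; the Z-row RHS becomes 21/2 − (-6)·(21/4) = 42.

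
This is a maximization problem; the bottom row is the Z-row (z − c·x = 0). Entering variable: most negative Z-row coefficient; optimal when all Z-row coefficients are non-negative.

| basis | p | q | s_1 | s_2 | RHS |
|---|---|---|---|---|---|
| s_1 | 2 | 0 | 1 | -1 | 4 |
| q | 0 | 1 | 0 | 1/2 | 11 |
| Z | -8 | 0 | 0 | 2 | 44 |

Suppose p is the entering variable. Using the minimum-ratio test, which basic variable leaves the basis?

Column p entries and ratios — s_1: 4/2 = 2; q: 0 ≤ 0, skip.
Smallest ratio is 2 in the row of s_1, so s_1 leaves.

s_1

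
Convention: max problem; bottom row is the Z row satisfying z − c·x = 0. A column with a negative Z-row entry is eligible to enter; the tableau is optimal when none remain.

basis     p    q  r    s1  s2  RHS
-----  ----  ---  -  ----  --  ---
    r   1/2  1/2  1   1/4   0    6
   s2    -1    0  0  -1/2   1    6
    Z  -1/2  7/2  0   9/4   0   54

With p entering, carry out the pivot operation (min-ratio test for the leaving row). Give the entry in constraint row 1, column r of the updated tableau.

Ratio test on column p — row 1: 6/(1/2) = 12; row 2: entry -1 ≤ 0. Minimum is 12 at row 1 (r leaves); pivot element 1/2.
Divide row 1 by 1/2; eliminate column p from the other rows.
In the new row 1, the r entry is the old entry divided by the pivot: 1/(1/2) = 2.

2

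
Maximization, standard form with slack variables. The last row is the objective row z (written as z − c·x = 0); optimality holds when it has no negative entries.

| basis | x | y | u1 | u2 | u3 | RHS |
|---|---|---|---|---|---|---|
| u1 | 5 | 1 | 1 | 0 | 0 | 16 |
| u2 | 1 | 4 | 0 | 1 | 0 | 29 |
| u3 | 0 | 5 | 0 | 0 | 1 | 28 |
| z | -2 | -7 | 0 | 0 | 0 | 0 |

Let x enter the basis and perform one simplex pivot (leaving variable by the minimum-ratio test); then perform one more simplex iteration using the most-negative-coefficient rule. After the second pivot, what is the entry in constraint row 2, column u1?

-1/5

Ratio test on column x — row 1: 16/5 = 16/5; row 2: 29/1 = 29; row 3: entry 0 ≤ 0. Minimum is 16/5 at row 1 (u1 leaves); pivot element 5.
Divide row 1 by 5; eliminate column x from the other rows.
Second iteration: most negative z-row entry is -33/5 in column y, so y enters.
Ratio test on column y — row 1: (16/5)/(1/5) = 16; row 2: (129/5)/(19/5) = 129/19; row 3: 28/5 = 28/5. Minimum is 28/5 at row 3 (u3 leaves); pivot element 5.
Divide row 3 by 5; eliminate column y from the other rows.
After both pivots, the entry at constraint row 2, column u1 is -1/5.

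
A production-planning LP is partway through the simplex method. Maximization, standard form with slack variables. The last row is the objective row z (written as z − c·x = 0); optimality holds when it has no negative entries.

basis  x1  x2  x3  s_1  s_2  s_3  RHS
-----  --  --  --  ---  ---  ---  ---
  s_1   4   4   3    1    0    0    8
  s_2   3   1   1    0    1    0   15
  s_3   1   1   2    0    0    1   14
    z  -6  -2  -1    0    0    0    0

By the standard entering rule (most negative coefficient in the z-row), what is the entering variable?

x1

Negative z-row entries: x1: -6, x2: -2, x3: -1.
The most negative is -6 in column x1, so x1 enters.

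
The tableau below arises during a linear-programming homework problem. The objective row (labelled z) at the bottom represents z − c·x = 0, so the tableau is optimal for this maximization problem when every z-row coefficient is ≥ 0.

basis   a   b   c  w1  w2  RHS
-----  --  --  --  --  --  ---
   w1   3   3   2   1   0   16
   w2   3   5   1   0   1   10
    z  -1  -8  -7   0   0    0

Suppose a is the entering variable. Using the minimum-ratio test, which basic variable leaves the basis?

Column a entries and ratios — w1: 16/3 = 16/3; w2: 10/3 = 10/3.
Smallest ratio is 10/3 in the row of w2, so w2 leaves.

w2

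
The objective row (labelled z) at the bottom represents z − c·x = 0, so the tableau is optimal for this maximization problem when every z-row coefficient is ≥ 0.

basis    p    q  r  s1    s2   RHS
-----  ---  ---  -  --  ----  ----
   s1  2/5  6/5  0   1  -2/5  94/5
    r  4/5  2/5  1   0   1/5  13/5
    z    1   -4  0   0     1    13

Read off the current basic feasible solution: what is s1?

s1 is basic (row 1); its value is the RHS of that row, 94/5.

94/5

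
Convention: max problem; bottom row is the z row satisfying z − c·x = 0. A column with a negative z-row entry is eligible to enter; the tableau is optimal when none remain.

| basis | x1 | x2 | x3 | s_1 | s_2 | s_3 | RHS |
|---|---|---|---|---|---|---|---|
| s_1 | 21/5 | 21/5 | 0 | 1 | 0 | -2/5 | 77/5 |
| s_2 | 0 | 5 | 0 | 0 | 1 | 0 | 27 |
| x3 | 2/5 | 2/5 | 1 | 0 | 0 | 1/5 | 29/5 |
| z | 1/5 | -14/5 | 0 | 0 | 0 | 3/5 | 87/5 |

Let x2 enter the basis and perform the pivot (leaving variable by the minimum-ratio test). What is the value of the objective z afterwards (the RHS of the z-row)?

Ratio test on column x2 — row 1: (77/5)/(21/5) = 11/3; row 2: 27/5 = 27/5; row 3: (29/5)/(2/5) = 29/2. Minimum is 11/3 at row 1 (s_1 leaves); pivot element 21/5.
Pivot on row 1; the z-row RHS becomes 87/5 − (-14/5)·(11/3) = 83/3.

83/3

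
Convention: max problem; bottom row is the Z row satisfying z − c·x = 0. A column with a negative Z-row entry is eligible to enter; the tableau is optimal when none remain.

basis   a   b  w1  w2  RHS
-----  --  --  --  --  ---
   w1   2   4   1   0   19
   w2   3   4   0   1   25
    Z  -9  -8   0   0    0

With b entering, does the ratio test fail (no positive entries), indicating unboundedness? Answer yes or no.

Column b has positive entries in row(s) 1, 2, so the ratio test bounds it — not unbounded.

no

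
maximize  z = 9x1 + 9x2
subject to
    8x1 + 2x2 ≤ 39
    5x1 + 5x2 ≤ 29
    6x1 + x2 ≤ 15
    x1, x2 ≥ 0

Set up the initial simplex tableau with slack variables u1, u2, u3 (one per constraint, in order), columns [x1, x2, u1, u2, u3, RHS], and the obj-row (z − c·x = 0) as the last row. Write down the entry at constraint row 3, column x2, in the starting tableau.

Constraint 3 has coefficient 1 on x2.

1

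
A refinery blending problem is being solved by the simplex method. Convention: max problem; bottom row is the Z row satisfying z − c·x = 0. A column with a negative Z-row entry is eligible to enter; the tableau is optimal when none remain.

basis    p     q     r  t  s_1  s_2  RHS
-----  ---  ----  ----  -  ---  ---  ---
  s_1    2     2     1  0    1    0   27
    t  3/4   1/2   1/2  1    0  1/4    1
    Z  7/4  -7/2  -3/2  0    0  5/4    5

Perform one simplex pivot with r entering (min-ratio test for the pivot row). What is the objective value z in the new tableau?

8

Ratio test on column r — row 1: 27/1 = 27; row 2: 1/(1/2) = 2. Minimum is 2 at row 2 (t leaves); pivot element 1/2.
Pivot on row 2; the Z-row RHS becomes 5 − (-3/2)·2 = 8.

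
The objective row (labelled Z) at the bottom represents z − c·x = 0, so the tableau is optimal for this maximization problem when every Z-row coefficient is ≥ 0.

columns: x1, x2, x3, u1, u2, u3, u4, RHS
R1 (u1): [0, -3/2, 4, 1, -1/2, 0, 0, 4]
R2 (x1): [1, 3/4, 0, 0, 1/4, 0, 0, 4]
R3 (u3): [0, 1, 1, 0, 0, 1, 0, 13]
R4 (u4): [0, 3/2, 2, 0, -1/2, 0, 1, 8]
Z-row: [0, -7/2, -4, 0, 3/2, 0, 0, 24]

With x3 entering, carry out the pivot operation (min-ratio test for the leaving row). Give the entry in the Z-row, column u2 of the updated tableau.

Ratio test on column x3 — row 1: 4/4 = 1; row 2: entry 0 ≤ 0; row 3: 13/1 = 13; row 4: 8/2 = 4. Minimum is 1 at row 1 (u1 leaves); pivot element 4.
Divide row 1 by 4; eliminate column x3 from the other rows.
Z-row update in column u2: 3/2 − (-4)·(-1/8) = 1.

1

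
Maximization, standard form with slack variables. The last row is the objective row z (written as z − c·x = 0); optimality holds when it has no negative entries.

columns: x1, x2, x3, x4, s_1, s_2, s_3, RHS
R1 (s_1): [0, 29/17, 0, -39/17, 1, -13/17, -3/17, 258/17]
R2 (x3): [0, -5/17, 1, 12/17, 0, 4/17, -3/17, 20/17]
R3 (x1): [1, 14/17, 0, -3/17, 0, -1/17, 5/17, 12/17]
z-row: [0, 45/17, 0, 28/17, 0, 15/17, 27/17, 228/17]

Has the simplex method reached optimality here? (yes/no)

yes

Every z-row coefficient is ≥ 0, so the tableau is optimal.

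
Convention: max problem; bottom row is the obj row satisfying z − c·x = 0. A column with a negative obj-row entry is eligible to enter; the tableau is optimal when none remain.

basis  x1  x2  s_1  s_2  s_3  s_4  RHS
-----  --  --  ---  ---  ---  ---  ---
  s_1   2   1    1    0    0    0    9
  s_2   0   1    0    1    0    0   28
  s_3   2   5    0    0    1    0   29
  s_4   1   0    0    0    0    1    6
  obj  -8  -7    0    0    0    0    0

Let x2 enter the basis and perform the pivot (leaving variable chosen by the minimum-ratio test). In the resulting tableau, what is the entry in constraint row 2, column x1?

Ratio test on column x2 — row 1: 9/1 = 9; row 2: 28/1 = 28; row 3: 29/5 = 29/5; row 4: entry 0 ≤ 0. Minimum is 29/5 at row 3 (s_3 leaves); pivot element 5.
Divide row 3 by 5; eliminate column x2 from the other rows.
Row 2 update in column x1: 0 − 1·(2/5) = -2/5.

-2/5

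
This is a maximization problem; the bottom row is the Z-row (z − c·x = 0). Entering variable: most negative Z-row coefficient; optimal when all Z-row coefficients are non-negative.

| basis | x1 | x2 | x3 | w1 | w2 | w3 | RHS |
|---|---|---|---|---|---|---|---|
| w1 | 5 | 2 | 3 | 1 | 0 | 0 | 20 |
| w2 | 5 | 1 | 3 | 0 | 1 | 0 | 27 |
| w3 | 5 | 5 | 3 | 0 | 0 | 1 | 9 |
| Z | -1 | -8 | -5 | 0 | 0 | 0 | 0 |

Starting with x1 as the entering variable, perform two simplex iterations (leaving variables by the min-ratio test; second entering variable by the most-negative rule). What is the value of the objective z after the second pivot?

72/5

Ratio test on column x1 — row 1: 20/5 = 4; row 2: 27/5 = 27/5; row 3: 9/5 = 9/5. Minimum is 9/5 at row 3 (w3 leaves); pivot element 5.
Pivot on row 3; the Z-row RHS becomes 0 − (-1)·(9/5) = 9/5.
Next entering variable (most negative Z-row entry -7): x2.
Ratio test on column x2 — row 1: entry -3 ≤ 0; row 2: entry -4 ≤ 0; row 3: (9/5)/1 = 9/5. Minimum is 9/5 at row 3 (x1 leaves); pivot element 1.
After the second pivot the Z-row RHS is 9/5 − (-7)·(9/5) = 72/5.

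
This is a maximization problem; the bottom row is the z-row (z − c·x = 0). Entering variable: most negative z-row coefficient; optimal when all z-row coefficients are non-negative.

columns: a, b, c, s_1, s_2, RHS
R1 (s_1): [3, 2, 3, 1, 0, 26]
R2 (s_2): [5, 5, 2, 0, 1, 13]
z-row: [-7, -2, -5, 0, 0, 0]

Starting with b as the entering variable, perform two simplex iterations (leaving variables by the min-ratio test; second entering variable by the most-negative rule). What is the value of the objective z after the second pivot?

91/5

Ratio test on column b — row 1: 26/2 = 13; row 2: 13/5 = 13/5. Minimum is 13/5 at row 2 (s_2 leaves); pivot element 5.
Pivot on row 2; the z-row RHS becomes 0 − (-2)·(13/5) = 26/5.
Next entering variable (most negative z-row entry -5): a.
Ratio test on column a — row 1: (104/5)/1 = 104/5; row 2: (13/5)/1 = 13/5. Minimum is 13/5 at row 2 (b leaves); pivot element 1.
After the second pivot the z-row RHS is 26/5 − (-5)·(13/5) = 91/5.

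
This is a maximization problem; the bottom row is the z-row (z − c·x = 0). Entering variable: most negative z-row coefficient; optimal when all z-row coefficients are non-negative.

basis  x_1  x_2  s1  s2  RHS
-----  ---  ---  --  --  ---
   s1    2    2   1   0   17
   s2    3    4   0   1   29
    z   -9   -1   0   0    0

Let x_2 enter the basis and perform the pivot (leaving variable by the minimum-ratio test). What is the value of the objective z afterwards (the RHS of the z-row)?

Ratio test on column x_2 — row 1: 17/2 = 17/2; row 2: 29/4 = 29/4. Minimum is 29/4 at row 2 (s2 leaves); pivot element 4.
Pivot on row 2; the z-row RHS becomes 0 − (-1)·(29/4) = 29/4.

29/4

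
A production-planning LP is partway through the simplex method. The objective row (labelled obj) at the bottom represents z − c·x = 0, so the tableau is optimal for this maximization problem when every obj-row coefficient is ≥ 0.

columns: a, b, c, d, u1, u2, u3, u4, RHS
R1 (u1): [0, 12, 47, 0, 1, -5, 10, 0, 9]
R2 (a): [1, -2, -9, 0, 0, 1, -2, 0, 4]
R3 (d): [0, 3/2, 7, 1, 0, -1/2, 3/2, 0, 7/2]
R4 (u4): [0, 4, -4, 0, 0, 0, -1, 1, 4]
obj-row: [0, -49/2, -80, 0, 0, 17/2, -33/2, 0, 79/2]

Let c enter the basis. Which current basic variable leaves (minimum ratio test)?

Column c entries and ratios — u1: 9/47 = 9/47; a: -9 ≤ 0, skip; d: (7/2)/7 = 1/2; u4: -4 ≤ 0, skip.
Smallest ratio is 9/47 in the row of u1, so u1 leaves.

u1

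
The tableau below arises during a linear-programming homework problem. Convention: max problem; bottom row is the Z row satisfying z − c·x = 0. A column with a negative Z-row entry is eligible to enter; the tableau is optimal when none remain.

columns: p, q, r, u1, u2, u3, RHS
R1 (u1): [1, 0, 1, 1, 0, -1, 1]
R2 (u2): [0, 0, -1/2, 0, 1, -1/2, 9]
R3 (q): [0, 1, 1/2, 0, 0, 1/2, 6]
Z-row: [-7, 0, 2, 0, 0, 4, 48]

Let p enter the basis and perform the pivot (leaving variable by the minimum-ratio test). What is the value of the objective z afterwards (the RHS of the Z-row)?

55

Ratio test on column p — row 1: 1/1 = 1; row 2: entry 0 ≤ 0; row 3: entry 0 ≤ 0. Minimum is 1 at row 1 (u1 leaves); pivot element 1.
Pivot on row 1; the Z-row RHS becomes 48 − (-7)·1 = 55.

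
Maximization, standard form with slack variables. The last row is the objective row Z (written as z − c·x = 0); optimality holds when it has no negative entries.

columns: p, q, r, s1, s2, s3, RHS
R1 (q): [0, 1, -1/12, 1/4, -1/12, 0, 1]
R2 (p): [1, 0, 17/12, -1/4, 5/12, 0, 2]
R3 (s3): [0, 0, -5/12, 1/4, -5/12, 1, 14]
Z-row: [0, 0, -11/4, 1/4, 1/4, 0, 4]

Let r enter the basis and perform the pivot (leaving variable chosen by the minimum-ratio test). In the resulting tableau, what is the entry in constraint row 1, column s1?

Ratio test on column r — row 1: entry -1/12 ≤ 0; row 2: 2/(17/12) = 24/17; row 3: entry -5/12 ≤ 0. Minimum is 24/17 at row 2 (p leaves); pivot element 17/12.
Divide row 2 by 17/12; eliminate column r from the other rows.
Row 1 update in column s1: 1/4 − (-1/12)·(-3/17) = 4/17.

4/17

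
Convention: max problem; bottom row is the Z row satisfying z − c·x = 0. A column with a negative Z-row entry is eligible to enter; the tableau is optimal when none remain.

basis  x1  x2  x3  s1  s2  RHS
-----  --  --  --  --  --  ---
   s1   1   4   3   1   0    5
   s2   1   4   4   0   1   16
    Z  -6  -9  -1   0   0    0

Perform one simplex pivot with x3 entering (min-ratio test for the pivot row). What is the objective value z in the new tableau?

Ratio test on column x3 — row 1: 5/3 = 5/3; row 2: 16/4 = 4. Minimum is 5/3 at row 1 (s1 leaves); pivot element 3.
Pivot on row 1; the Z-row RHS becomes 0 − (-1)·(5/3) = 5/3.

5/3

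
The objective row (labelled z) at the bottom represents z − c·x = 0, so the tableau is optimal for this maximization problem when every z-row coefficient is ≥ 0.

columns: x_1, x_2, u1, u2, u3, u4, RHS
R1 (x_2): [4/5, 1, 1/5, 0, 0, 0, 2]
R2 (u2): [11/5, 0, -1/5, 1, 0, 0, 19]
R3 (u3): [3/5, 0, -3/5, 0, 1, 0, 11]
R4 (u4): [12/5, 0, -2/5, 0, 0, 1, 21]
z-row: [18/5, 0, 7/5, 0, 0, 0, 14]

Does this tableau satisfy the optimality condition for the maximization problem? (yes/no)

yes

Every z-row coefficient is ≥ 0, so the tableau is optimal.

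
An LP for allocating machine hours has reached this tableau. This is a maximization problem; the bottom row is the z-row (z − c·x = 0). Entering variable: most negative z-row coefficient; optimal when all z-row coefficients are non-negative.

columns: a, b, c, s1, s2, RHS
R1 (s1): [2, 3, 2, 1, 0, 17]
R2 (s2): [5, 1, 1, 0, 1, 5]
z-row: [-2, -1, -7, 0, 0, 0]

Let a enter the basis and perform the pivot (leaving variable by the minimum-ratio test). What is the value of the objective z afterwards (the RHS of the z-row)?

2

Ratio test on column a — row 1: 17/2 = 17/2; row 2: 5/5 = 1. Minimum is 1 at row 2 (s2 leaves); pivot element 5.
Pivot on row 2; the z-row RHS becomes 0 − (-2)·1 = 2.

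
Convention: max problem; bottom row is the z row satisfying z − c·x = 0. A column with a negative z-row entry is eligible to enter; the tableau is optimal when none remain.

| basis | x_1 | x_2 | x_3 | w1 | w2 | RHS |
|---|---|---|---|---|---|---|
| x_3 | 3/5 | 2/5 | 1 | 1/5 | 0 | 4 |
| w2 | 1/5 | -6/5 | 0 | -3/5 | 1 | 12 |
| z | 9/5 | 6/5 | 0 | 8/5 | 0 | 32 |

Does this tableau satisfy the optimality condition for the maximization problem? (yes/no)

Every z-row coefficient is ≥ 0, so the tableau is optimal.

yes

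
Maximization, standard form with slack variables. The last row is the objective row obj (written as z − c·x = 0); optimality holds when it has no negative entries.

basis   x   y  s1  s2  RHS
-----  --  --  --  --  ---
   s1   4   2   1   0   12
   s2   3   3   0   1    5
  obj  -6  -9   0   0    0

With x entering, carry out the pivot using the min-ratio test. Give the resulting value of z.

10

Ratio test on column x — row 1: 12/4 = 3; row 2: 5/3 = 5/3. Minimum is 5/3 at row 2 (s2 leaves); pivot element 3.
Pivot on row 2; the obj-row RHS becomes 0 − (-6)·(5/3) = 10.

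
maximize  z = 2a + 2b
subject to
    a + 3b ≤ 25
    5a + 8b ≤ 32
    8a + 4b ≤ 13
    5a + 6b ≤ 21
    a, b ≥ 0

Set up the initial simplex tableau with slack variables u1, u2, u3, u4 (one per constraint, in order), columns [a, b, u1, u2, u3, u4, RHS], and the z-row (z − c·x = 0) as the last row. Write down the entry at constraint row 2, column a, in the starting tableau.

5

Constraint 2 has coefficient 5 on a.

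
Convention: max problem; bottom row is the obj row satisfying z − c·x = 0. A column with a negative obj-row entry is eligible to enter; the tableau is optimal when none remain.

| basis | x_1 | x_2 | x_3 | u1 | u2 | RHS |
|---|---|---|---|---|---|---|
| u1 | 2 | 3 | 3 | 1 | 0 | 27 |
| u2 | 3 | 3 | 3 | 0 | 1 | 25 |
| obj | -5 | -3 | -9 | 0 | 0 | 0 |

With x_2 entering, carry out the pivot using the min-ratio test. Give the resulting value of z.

Ratio test on column x_2 — row 1: 27/3 = 9; row 2: 25/3 = 25/3. Minimum is 25/3 at row 2 (u2 leaves); pivot element 3.
Pivot on row 2; the obj-row RHS becomes 0 − (-3)·(25/3) = 25.

25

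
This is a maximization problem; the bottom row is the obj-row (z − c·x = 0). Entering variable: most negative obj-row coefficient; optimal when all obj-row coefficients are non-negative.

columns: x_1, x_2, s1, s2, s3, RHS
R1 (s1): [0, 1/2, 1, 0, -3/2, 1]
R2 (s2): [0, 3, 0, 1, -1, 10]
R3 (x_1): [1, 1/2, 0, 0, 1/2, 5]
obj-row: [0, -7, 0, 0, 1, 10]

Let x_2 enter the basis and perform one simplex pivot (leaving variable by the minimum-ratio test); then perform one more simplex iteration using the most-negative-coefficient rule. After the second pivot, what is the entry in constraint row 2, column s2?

Ratio test on column x_2 — row 1: 1/(1/2) = 2; row 2: 10/3 = 10/3; row 3: 5/(1/2) = 10. Minimum is 2 at row 1 (s1 leaves); pivot element 1/2.
Divide row 1 by 1/2; eliminate column x_2 from the other rows.
Second iteration: most negative obj-row entry is -20 in column s3, so s3 enters.
Ratio test on column s3 — row 1: entry -3 ≤ 0; row 2: 4/8 = 1/2; row 3: 4/2 = 2. Minimum is 1/2 at row 2 (s2 leaves); pivot element 8.
Divide row 2 by 8; eliminate column s3 from the other rows.
After both pivots, the entry at constraint row 2, column s2 is 1/8.

1/8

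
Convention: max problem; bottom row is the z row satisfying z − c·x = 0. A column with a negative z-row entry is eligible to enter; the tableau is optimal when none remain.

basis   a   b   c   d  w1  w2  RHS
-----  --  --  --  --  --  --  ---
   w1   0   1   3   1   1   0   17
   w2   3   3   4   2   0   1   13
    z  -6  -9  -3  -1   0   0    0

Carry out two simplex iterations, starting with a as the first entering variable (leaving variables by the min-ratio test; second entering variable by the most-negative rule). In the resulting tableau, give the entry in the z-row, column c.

9

Ratio test on column a — row 1: entry 0 ≤ 0; row 2: 13/3 = 13/3. Minimum is 13/3 at row 2 (w2 leaves); pivot element 3.
Divide row 2 by 3; eliminate column a from the other rows.
Second iteration: most negative z-row entry is -3 in column b, so b enters.
Ratio test on column b — row 1: 17/1 = 17; row 2: (13/3)/1 = 13/3. Minimum is 13/3 at row 2 (a leaves); pivot element 1.
Divide row 2 by 1; eliminate column b from the other rows.
After both pivots, the entry at the z-row, column c is 9.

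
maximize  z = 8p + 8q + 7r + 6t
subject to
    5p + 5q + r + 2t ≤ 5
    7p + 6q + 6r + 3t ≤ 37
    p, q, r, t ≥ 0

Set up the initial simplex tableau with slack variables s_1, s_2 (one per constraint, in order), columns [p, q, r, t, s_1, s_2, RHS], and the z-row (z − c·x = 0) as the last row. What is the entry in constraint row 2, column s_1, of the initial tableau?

Slack s_1 belongs to constraint 1; its column is the unit vector e_1, so the entry in row 2 is 0.

0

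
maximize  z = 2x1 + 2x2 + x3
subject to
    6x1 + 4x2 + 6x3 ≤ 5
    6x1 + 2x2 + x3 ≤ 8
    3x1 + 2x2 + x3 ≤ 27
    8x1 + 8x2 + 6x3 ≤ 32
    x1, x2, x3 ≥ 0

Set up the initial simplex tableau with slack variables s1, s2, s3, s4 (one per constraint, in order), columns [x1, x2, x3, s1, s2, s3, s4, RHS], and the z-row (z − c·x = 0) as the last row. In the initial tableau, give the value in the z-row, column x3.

The z-row carries the negated objective coefficients: the x3 entry is -1.

-1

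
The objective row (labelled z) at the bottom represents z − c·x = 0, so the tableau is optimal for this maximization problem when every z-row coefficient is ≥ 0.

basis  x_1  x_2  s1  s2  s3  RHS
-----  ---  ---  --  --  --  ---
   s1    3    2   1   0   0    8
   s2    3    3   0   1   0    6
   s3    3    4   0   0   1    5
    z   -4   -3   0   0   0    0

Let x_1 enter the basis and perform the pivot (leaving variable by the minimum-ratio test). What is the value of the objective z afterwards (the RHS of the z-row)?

Ratio test on column x_1 — row 1: 8/3 = 8/3; row 2: 6/3 = 2; row 3: 5/3 = 5/3. Minimum is 5/3 at row 3 (s3 leaves); pivot element 3.
Pivot on row 3; the z-row RHS becomes 0 − (-4)·(5/3) = 20/3.

20/3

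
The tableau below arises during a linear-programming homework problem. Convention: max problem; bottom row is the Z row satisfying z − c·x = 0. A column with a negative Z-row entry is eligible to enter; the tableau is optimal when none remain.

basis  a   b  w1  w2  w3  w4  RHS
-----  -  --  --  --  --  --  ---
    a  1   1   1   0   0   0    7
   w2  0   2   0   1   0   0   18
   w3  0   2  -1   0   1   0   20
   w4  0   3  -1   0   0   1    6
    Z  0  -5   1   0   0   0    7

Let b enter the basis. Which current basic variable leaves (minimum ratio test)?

w4

Column b entries and ratios — a: 7/1 = 7; w2: 18/2 = 9; w3: 20/2 = 10; w4: 6/3 = 2.
Smallest ratio is 2 in the row of w4, so w4 leaves.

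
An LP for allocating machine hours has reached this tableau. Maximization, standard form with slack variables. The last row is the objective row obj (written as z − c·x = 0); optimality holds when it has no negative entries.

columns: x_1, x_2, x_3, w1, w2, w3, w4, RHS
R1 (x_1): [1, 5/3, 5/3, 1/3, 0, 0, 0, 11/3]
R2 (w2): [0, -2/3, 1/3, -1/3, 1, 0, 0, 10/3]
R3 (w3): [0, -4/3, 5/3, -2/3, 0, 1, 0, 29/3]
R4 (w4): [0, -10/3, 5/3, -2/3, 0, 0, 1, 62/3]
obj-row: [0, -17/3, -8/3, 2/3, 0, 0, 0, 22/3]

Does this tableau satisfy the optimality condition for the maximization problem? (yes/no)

The obj-row has a negative entry -17/3 in column x_2, so it is not optimal.

no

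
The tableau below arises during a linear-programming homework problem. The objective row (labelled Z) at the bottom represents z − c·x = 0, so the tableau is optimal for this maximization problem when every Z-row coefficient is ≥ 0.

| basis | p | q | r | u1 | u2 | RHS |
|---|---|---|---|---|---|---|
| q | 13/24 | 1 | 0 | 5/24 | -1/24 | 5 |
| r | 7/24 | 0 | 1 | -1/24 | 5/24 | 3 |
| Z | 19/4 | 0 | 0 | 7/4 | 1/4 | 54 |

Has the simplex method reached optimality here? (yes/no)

yes

Every Z-row coefficient is ≥ 0, so the tableau is optimal.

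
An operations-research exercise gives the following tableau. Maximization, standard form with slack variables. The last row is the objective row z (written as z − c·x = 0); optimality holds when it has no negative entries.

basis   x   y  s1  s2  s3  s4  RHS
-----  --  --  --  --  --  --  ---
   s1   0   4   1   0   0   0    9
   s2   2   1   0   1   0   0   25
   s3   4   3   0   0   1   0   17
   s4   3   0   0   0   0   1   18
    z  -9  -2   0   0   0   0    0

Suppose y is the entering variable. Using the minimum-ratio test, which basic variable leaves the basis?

Column y entries and ratios — s1: 9/4 = 9/4; s2: 25/1 = 25; s3: 17/3 = 17/3; s4: 0 ≤ 0, skip.
Smallest ratio is 9/4 in the row of s1, so s1 leaves.

s1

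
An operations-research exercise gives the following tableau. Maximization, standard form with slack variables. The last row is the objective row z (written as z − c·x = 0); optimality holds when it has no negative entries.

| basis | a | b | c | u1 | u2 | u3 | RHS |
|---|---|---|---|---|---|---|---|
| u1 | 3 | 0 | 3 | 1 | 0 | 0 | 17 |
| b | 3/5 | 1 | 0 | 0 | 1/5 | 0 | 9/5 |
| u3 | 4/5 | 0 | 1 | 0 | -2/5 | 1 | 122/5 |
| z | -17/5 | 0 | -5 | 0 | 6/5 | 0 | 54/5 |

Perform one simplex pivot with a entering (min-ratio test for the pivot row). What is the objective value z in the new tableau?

Ratio test on column a — row 1: 17/3 = 17/3; row 2: (9/5)/(3/5) = 3; row 3: (122/5)/(4/5) = 61/2. Minimum is 3 at row 2 (b leaves); pivot element 3/5.
Pivot on row 2; the z-row RHS becomes 54/5 − (-17/5)·3 = 21.

21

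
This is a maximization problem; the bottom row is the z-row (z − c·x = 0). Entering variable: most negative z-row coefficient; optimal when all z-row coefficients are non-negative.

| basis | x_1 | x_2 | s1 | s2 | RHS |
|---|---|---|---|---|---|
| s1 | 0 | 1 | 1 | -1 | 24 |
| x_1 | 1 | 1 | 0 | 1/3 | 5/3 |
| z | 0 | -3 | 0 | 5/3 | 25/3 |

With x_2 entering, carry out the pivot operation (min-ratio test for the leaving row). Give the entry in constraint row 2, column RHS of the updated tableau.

5/3

Ratio test on column x_2 — row 1: 24/1 = 24; row 2: (5/3)/1 = 5/3. Minimum is 5/3 at row 2 (x_1 leaves); pivot element 1.
Divide row 2 by 1; eliminate column x_2 from the other rows.
In the new row 2, the RHS entry is the old entry divided by the pivot: (5/3)/1 = 5/3.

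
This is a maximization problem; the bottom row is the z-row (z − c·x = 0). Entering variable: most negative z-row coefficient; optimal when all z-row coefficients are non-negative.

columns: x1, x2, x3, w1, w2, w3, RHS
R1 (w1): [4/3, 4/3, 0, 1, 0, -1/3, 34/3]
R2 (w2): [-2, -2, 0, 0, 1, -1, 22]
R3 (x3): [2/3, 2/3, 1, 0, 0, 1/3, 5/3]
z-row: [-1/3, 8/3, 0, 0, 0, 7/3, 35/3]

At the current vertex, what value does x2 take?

0

x2 is not in the basis, so in the current basic feasible solution x2 = 0.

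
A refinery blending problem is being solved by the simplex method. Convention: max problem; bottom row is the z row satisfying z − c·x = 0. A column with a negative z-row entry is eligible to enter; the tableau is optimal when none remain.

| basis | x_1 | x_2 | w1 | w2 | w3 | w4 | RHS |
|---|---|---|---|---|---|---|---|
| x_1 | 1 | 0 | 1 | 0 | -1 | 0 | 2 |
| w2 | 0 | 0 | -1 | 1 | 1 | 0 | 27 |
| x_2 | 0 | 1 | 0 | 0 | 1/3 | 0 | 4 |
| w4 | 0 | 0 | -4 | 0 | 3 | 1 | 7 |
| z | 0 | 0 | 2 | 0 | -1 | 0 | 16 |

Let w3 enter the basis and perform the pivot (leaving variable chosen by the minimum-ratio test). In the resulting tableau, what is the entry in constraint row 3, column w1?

4/9

Ratio test on column w3 — row 1: entry -1 ≤ 0; row 2: 27/1 = 27; row 3: 4/(1/3) = 12; row 4: 7/3 = 7/3. Minimum is 7/3 at row 4 (w4 leaves); pivot element 3.
Divide row 4 by 3; eliminate column w3 from the other rows.
Row 3 update in column w1: 0 − (1/3)·(-4/3) = 4/9.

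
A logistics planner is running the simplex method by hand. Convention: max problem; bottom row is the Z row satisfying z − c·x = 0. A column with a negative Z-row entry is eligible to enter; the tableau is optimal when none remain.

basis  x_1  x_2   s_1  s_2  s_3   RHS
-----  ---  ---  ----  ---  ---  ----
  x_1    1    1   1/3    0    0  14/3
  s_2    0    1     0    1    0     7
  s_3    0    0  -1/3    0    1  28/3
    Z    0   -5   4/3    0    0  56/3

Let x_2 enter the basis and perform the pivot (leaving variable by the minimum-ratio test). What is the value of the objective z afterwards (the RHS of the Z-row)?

42

Ratio test on column x_2 — row 1: (14/3)/1 = 14/3; row 2: 7/1 = 7; row 3: entry 0 ≤ 0. Minimum is 14/3 at row 1 (x_1 leaves); pivot element 1.
Pivot on row 1; the Z-row RHS becomes 56/3 − (-5)·(14/3) = 42.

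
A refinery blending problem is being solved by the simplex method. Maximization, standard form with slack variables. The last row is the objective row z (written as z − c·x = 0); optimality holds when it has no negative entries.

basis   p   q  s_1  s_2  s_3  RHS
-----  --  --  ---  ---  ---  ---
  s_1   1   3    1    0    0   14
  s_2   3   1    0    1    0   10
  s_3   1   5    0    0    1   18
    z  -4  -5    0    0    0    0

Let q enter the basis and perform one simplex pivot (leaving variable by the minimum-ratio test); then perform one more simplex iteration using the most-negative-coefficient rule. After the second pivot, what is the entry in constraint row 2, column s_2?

5/14

Ratio test on column q — row 1: 14/3 = 14/3; row 2: 10/1 = 10; row 3: 18/5 = 18/5. Minimum is 18/5 at row 3 (s_3 leaves); pivot element 5.
Divide row 3 by 5; eliminate column q from the other rows.
Second iteration: most negative z-row entry is -3 in column p, so p enters.
Ratio test on column p — row 1: (16/5)/(2/5) = 8; row 2: (32/5)/(14/5) = 16/7; row 3: (18/5)/(1/5) = 18. Minimum is 16/7 at row 2 (s_2 leaves); pivot element 14/5.
Divide row 2 by 14/5; eliminate column p from the other rows.
After both pivots, the entry at constraint row 2, column s_2 is 5/14.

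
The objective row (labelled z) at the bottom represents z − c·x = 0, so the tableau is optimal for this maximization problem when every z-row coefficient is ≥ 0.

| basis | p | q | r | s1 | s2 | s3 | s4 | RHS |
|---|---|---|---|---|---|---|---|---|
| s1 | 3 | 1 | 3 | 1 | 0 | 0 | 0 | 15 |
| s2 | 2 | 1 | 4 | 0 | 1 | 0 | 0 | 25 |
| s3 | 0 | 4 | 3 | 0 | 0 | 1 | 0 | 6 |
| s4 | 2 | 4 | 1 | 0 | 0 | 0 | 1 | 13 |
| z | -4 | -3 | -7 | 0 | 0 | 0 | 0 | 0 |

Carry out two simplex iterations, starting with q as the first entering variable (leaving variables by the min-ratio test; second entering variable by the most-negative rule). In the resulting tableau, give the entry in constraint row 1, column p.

3

Ratio test on column q — row 1: 15/1 = 15; row 2: 25/1 = 25; row 3: 6/4 = 3/2; row 4: 13/4 = 13/4. Minimum is 3/2 at row 3 (s3 leaves); pivot element 4.
Divide row 3 by 4; eliminate column q from the other rows.
Second iteration: most negative z-row entry is -19/4 in column r, so r enters.
Ratio test on column r — row 1: (27/2)/(9/4) = 6; row 2: (47/2)/(13/4) = 94/13; row 3: (3/2)/(3/4) = 2; row 4: entry -2 ≤ 0. Minimum is 2 at row 3 (q leaves); pivot element 3/4.
Divide row 3 by 3/4; eliminate column r from the other rows.
After both pivots, the entry at constraint row 1, column p is 3.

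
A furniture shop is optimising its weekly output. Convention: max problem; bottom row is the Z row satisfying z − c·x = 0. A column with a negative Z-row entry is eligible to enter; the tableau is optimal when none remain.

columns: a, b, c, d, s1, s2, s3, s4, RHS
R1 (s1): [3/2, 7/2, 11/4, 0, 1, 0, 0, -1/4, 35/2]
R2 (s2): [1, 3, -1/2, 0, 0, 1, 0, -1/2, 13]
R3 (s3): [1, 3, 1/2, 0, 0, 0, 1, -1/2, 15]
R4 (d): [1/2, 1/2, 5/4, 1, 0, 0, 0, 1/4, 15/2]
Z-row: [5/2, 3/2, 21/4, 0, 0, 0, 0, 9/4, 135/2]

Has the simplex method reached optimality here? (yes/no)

yes

Every Z-row coefficient is ≥ 0, so the tableau is optimal.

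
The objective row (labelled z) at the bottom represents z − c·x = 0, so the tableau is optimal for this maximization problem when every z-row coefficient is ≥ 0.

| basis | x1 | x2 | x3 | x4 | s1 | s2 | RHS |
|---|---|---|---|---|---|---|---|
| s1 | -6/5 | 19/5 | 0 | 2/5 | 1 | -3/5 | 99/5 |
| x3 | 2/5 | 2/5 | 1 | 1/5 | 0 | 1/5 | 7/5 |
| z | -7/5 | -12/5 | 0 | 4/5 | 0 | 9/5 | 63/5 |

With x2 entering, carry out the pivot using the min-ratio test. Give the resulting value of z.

21

Ratio test on column x2 — row 1: (99/5)/(19/5) = 99/19; row 2: (7/5)/(2/5) = 7/2. Minimum is 7/2 at row 2 (x3 leaves); pivot element 2/5.
Pivot on row 2; the z-row RHS becomes 63/5 − (-12/5)·(7/2) = 21.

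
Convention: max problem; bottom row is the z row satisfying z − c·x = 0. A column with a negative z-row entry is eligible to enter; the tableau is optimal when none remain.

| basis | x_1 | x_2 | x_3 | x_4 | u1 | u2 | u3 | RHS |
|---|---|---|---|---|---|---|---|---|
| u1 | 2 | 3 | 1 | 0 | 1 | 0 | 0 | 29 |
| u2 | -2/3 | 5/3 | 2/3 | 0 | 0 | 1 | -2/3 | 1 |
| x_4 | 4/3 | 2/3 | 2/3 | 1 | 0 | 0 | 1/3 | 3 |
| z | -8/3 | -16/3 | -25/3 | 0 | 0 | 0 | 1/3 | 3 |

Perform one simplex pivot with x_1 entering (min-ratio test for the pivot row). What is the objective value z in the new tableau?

9

Ratio test on column x_1 — row 1: 29/2 = 29/2; row 2: entry -2/3 ≤ 0; row 3: 3/(4/3) = 9/4. Minimum is 9/4 at row 3 (x_4 leaves); pivot element 4/3.
Pivot on row 3; the z-row RHS becomes 3 − (-8/3)·(9/4) = 9.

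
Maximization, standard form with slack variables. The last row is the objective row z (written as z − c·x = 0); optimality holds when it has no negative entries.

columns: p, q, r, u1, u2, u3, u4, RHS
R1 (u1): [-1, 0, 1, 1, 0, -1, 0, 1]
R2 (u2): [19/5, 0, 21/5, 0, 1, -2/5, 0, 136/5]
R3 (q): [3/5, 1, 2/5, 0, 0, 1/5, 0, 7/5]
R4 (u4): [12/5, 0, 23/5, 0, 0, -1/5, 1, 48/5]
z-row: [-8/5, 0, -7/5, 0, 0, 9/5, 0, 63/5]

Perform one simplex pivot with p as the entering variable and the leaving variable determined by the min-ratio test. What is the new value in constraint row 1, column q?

Ratio test on column p — row 1: entry -1 ≤ 0; row 2: (136/5)/(19/5) = 136/19; row 3: (7/5)/(3/5) = 7/3; row 4: (48/5)/(12/5) = 4. Minimum is 7/3 at row 3 (q leaves); pivot element 3/5.
Divide row 3 by 3/5; eliminate column p from the other rows.
Row 1 update in column q: 0 − (-1)·(5/3) = 5/3.

5/3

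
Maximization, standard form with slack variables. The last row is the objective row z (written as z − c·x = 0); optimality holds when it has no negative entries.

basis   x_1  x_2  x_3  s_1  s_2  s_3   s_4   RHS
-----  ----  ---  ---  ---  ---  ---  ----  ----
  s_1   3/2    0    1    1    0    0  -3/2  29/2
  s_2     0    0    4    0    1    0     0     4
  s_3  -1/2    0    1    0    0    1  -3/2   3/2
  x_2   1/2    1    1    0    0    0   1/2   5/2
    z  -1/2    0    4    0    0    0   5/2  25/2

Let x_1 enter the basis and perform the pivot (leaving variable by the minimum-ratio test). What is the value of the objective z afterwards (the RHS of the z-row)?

Ratio test on column x_1 — row 1: (29/2)/(3/2) = 29/3; row 2: entry 0 ≤ 0; row 3: entry -1/2 ≤ 0; row 4: (5/2)/(1/2) = 5. Minimum is 5 at row 4 (x_2 leaves); pivot element 1/2.
Pivot on row 4; the z-row RHS becomes 25/2 − (-1/2)·5 = 15.

15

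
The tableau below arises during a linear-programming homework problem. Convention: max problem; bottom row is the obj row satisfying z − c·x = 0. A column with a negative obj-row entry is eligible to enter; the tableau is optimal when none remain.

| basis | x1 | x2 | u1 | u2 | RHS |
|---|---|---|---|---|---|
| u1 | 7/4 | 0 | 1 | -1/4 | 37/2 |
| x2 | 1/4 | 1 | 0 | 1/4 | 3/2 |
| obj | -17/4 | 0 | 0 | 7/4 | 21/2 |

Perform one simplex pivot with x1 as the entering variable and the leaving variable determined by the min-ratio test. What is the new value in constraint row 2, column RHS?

Ratio test on column x1 — row 1: (37/2)/(7/4) = 74/7; row 2: (3/2)/(1/4) = 6. Minimum is 6 at row 2 (x2 leaves); pivot element 1/4.
Divide row 2 by 1/4; eliminate column x1 from the other rows.
In the new row 2, the RHS entry is the old entry divided by the pivot: (3/2)/(1/4) = 6.

6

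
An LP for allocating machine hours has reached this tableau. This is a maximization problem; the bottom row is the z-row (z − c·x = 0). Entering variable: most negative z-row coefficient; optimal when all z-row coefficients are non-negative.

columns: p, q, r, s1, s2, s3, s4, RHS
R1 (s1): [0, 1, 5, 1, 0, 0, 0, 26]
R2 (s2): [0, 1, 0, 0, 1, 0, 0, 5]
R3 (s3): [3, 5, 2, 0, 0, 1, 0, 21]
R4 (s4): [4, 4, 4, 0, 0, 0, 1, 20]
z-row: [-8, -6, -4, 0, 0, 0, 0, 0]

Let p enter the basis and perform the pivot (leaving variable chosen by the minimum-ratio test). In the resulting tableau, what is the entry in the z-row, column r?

Ratio test on column p — row 1: entry 0 ≤ 0; row 2: entry 0 ≤ 0; row 3: 21/3 = 7; row 4: 20/4 = 5. Minimum is 5 at row 4 (s4 leaves); pivot element 4.
Divide row 4 by 4; eliminate column p from the other rows.
z-row update in column r: -4 − (-8)·1 = 4.

4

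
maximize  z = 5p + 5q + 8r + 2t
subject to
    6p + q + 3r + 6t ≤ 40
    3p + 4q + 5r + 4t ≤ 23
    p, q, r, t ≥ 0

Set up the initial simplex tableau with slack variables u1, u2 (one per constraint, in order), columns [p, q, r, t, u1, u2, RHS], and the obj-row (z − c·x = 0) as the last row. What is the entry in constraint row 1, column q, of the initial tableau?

1

Constraint 1 has coefficient 1 on q.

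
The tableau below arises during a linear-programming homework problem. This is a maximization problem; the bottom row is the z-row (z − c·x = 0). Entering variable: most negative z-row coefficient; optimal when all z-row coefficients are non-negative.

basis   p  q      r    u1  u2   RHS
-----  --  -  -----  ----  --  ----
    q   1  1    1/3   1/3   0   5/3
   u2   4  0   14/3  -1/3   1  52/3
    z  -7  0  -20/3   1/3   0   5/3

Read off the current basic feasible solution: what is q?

q is basic (row 1); its value is the RHS of that row, 5/3.

5/3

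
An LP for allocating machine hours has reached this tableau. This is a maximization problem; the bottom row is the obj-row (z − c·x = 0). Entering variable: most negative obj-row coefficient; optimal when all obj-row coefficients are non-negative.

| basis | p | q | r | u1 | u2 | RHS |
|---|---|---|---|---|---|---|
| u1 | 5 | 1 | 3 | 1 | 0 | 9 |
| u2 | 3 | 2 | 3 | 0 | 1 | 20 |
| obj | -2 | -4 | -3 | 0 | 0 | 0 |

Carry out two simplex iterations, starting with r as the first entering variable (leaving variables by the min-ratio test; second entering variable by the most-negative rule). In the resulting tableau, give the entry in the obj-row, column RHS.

Ratio test on column r — row 1: 9/3 = 3; row 2: 20/3 = 20/3. Minimum is 3 at row 1 (u1 leaves); pivot element 3.
Divide row 1 by 3; eliminate column r from the other rows.
Second iteration: most negative obj-row entry is -3 in column q, so q enters.
Ratio test on column q — row 1: 3/(1/3) = 9; row 2: 11/1 = 11. Minimum is 9 at row 1 (r leaves); pivot element 1/3.
Divide row 1 by 1/3; eliminate column q from the other rows.
After both pivots, the entry at the obj-row, column RHS is 36.

36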